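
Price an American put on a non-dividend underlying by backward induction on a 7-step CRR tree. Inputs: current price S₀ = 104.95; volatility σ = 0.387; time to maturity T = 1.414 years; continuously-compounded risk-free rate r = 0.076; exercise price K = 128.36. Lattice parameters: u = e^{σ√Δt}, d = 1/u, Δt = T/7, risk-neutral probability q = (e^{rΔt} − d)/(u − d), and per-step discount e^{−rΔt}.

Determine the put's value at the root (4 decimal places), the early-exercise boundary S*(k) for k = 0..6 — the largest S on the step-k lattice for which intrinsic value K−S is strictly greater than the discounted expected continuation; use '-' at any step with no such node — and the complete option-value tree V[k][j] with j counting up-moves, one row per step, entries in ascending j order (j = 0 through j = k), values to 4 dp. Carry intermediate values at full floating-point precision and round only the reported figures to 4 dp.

params: Δt=0.20200 u=1.18998 d=0.84035 q=0.50087 e^(-rΔt)=0.98477
t_7 payoffs: 97.2994 84.3767 66.0776 40.1651 3.4718 0.0000 0.0000 0.0000
t_6: node(6,0) S=36.9614 payoff=91.3986 vs cont=89.4430 → 91.3986 [stop]  node(6,1) S=52.3391 payoff=76.0209 vs cont=74.0653 → 76.0209 [stop]  node(6,2) S=74.1147 payoff=54.2453 vs cont=52.2897 → 54.2453 [stop]  node(6,3) S=104.9500 payoff=23.4100 vs cont=21.4545 → 23.4100 [stop]  node(6,4) S=148.6142 payoff=0.0000 vs cont=1.7065 → 1.7065 [wait]  node(6,5) S=210.4448 payoff=0.0000 vs cont=0.0000 → 0.0000 [wait]  node(6,6) S=297.9999 payoff=0.0000 vs cont=0.0000 → 0.0000 [wait]  ⇒ S*(6)=104.9500
t_5: node(5,0) S=43.9833 payoff=84.3767 vs cont=82.4212 → 84.3767 [stop]  node(5,1) S=62.2824 payoff=66.0776 vs cont=64.1220 → 66.0776 [stop]  node(5,2) S=88.1949 payoff=40.1651 vs cont=38.2096 → 40.1651 [stop]  node(5,3) S=124.8882 payoff=3.4718 vs cont=12.3482 → 12.3482 [wait]  node(5,4) S=176.8477 payoff=0.0000 vs cont=0.8388 → 0.8388 [wait]  node(5,5) S=250.4247 payoff=0.0000 vs cont=0.0000 → 0.0000 [wait]  ⇒ S*(5)=88.1949
t_4: node(4,0) S=52.3391 payoff=76.0209 vs cont=74.0653 → 76.0209 [stop]  node(4,1) S=74.1147 payoff=54.2453 vs cont=52.2897 → 54.2453 [stop]  node(4,2) S=104.9500 payoff=23.4100 vs cont=25.8327 → 25.8327 [wait]  node(4,3) S=148.6142 payoff=0.0000 vs cont=6.4831 → 6.4831 [wait]  node(4,4) S=210.4448 payoff=0.0000 vs cont=0.4123 → 0.4123 [wait]  ⇒ S*(4)=74.1147
t_3: node(3,0) S=62.2824 payoff=66.0776 vs cont=64.1220 → 66.0776 [stop]  node(3,1) S=88.1949 payoff=40.1651 vs cont=39.4045 → 40.1651 [stop]  node(3,2) S=124.8882 payoff=3.4718 vs cont=15.8951 → 15.8951 [wait]  node(3,3) S=176.8477 payoff=0.0000 vs cont=3.3900 → 3.3900 [wait]  ⇒ S*(3)=88.1949
t_2: node(2,0) S=74.1147 payoff=54.2453 vs cont=52.2897 → 54.2453 [stop]  node(2,1) S=104.9500 payoff=23.4100 vs cont=27.5822 → 27.5822 [wait]  node(2,2) S=148.6142 payoff=0.0000 vs cont=9.4849 → 9.4849 [wait]  ⇒ S*(2)=74.1147
t_1: node(1,0) S=88.1949 payoff=40.1651 vs cont=40.2675 → 40.2675 [wait]  node(1,1) S=124.8882 payoff=3.4718 vs cont=18.2356 → 18.2356 [wait]  ⇒ S*(1)=-
t_0: node(0,0) S=104.9500 payoff=23.4100 vs cont=28.7869 → 28.7869 [wait]  ⇒ S*(0)=-

price = 28.7869
boundary = - - 74.1147 88.1949 74.1147 88.1949 104.9500
tree:
28.7869
40.2675 18.2356
54.2453 27.5822 9.4849
66.0776 40.1651 15.8951 3.3900
76.0209 54.2453 25.8327 6.4831 0.4123
84.3767 66.0776 40.1651 12.3482 0.8388 0.0000
91.3986 76.0209 54.2453 23.4100 1.7065 0.0000 0.0000
97.2994 84.3767 66.0776 40.1651 3.4718 0.0000 0.0000 0.0000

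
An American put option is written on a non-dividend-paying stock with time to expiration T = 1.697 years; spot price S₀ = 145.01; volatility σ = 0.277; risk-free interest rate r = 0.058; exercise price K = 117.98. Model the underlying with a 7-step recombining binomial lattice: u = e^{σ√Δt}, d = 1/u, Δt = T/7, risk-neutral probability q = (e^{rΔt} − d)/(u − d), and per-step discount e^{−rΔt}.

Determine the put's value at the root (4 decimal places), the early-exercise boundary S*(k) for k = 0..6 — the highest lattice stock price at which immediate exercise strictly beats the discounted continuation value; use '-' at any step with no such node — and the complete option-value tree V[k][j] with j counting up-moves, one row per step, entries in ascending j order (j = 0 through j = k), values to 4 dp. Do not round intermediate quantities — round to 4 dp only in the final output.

Δt=0.24243, u=1.14612, d=0.87251, q=0.51771, disc=e^(-rΔt)=0.98604
k=7 terminal: V=max(K-S,0) → 62.1620 44.6573 21.6632 0.0000 0.0000 0.0000 0.0000 0.0000
k=6: j=0 S=63.9744 intr=54.0056 cont=52.3583 V=54.0056[EX]; j=1 S=84.0369 intr=33.9431 cont=32.2958 V=33.9431[EX]; j=2 S=110.3911 intr=7.5889 cont=10.3021 V=10.3021[hold]; j=3 S=145.0100 intr=0.0000 cont=0.0000 V=0.0000[hold]; j=4 S=190.4855 intr=0.0000 cont=0.0000 V=0.0000[hold]; j=5 S=250.2221 intr=0.0000 cont=0.0000 V=0.0000[hold]; j=6 S=328.6924 intr=0.0000 cont=0.0000 V=0.0000[hold]  S*(6)=84.0369
k=5: j=0 S=73.3227 intr=44.6573 cont=43.0100 V=44.6573[EX]; j=1 S=96.3168 intr=21.6632 cont=21.4009 V=21.6632[EX]; j=2 S=126.5220 intr=0.0000 cont=4.8993 V=4.8993[hold]; j=3 S=166.1996 intr=0.0000 cont=0.0000 V=0.0000[hold]; j=4 S=218.3201 intr=0.0000 cont=0.0000 V=0.0000[hold]; j=5 S=286.7858 intr=0.0000 cont=0.0000 V=0.0000[hold]  S*(5)=96.3168
k=4: j=0 S=84.0369 intr=33.9431 cont=32.2958 V=33.9431[EX]; j=1 S=110.3911 intr=7.5889 cont=12.8031 V=12.8031[hold]; j=2 S=145.0100 intr=0.0000 cont=2.3299 V=2.3299[hold]; j=3 S=190.4855 intr=0.0000 cont=0.0000 V=0.0000[hold]; j=4 S=250.2221 intr=0.0000 cont=0.0000 V=0.0000[hold]  S*(4)=84.0369
k=3: j=0 S=96.3168 intr=21.6632 cont=22.6776 V=22.6776[hold]; j=1 S=126.5220 intr=0.0000 cont=7.2780 V=7.2780[hold]; j=2 S=166.1996 intr=0.0000 cont=1.1080 V=1.1080[hold]; j=3 S=218.3201 intr=0.0000 cont=0.0000 V=0.0000[hold]  S*(3)=-
k=2: j=0 S=110.3911 intr=7.5889 cont=14.4998 V=14.4998[hold]; j=1 S=145.0100 intr=0.0000 cont=4.0267 V=4.0267[hold]; j=2 S=190.4855 intr=0.0000 cont=0.5269 V=0.5269[hold]  S*(2)=-
k=1: j=0 S=126.5220 intr=0.0000 cont=8.9511 V=8.9511[hold]; j=1 S=166.1996 intr=0.0000 cont=2.1839 V=2.1839[hold]  S*(1)=-
k=0: j=0 S=145.0100 intr=0.0000 cont=5.3716 V=5.3716[hold]  S*(0)=-

price = 5.3716
boundary = - - - - 84.0369 96.3168 84.0369
tree:
5.3716
8.9511 2.1839
14.4998 4.0267 0.5269
22.6776 7.2780 1.1080 0.0000
33.9431 12.8031 2.3299 0.0000 0.0000
44.6573 21.6632 4.8993 0.0000 0.0000 0.0000
54.0056 33.9431 10.3021 0.0000 0.0000 0.0000 0.0000
62.1620 44.6573 21.6632 0.0000 0.0000 0.0000 0.0000 0.0000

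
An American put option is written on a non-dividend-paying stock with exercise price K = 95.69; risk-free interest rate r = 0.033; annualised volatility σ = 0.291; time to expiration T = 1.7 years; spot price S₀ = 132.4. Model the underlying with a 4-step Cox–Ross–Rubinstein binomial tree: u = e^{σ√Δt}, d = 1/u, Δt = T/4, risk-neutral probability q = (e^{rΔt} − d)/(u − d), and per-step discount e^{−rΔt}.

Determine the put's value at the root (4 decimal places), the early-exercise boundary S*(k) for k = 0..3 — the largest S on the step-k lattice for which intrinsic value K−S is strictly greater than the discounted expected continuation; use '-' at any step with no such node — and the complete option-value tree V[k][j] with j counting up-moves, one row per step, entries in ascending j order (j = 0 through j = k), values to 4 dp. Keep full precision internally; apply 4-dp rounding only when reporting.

price = 3.5835
boundary = - - - 74.9410
tree:
3.5835
6.4990 0.6490
11.6781 1.2897 0.0000
20.7490 2.5632 0.0000 0.0000
33.6988 5.0940 0.0000 0.0000 0.0000

Δt=0.42500  u=1.20890  d=0.82720  q=0.48972  discount=0.98607
step 4 (expiry): payoffs max(K−S,0) = 33.6988 5.0940 0.0000 0.0000 0.0000
step 3: (k=3,j=0): S=74.9410, (K−S)⁺=20.7490, hold=19.4163 ⇒ V=20.7490 exercise | (k=3,j=1): S=109.5213, (K−S)⁺=0.0000, hold=2.5632 ⇒ V=2.5632 continue | (k=3,j=2): S=160.0580, (K−S)⁺=0.0000, hold=0.0000 ⇒ V=0.0000 continue | (k=3,j=3): S=233.9141, (K−S)⁺=0.0000, hold=0.0000 ⇒ V=0.0000 continue  boundary S*=74.9410
step 2: (k=2,j=0): S=90.5960, (K−S)⁺=5.0940, hold=11.6781 ⇒ V=11.6781 continue | (k=2,j=1): S=132.4000, (K−S)⁺=0.0000, hold=1.2897 ⇒ V=1.2897 continue | (k=2,j=2): S=193.4938, (K−S)⁺=0.0000, hold=0.0000 ⇒ V=0.0000 continue  boundary S*=-
step 1: (k=1,j=0): S=109.5213, (K−S)⁺=0.0000, hold=6.4990 ⇒ V=6.4990 continue | (k=1,j=1): S=160.0580, (K−S)⁺=0.0000, hold=0.6490 ⇒ V=0.6490 continue  boundary S*=-
step 0: (k=0,j=0): S=132.4000, (K−S)⁺=0.0000, hold=3.5835 ⇒ V=3.5835 continue  boundary S*=-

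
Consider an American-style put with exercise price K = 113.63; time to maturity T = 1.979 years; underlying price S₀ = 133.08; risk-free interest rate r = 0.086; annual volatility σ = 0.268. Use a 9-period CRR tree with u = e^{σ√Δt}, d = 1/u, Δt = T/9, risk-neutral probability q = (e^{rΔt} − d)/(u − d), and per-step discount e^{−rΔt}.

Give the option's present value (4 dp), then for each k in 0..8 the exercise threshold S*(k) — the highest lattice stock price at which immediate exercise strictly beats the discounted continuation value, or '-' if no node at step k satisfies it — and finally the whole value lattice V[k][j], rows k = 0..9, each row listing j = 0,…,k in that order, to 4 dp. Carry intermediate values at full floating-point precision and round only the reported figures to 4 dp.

Δt=0.21989, u=1.13391, d=0.88190, q=0.54438, disc=e^(-rΔt)=0.98127
k=9 terminal: V=max(K-S,0) → 70.6855 58.4141 42.6361 22.3496 0.0000 0.0000 0.0000 0.0000 0.0000 0.0000
k=8: j=0 S=48.6951 intr=64.9349 cont=62.8063 V=64.9349[EX]; j=1 S=62.6098 intr=51.0202 cont=48.8916 V=51.0202[EX]; j=2 S=80.5006 intr=33.1294 cont=31.0008 V=33.1294[EX]; j=3 S=103.5037 intr=10.1263 cont=9.9922 V=10.1263[EX]; j=4 S=133.0800 intr=0.0000 cont=0.0000 V=0.0000[hold]; j=5 S=171.1077 intr=0.0000 cont=0.0000 V=0.0000[hold]; j=6 S=220.0019 intr=0.0000 cont=0.0000 V=0.0000[hold]; j=7 S=282.8676 intr=0.0000 cont=0.0000 V=0.0000[hold]; j=8 S=363.6972 intr=0.0000 cont=0.0000 V=0.0000[hold]  S*(8)=103.5037
k=7: j=0 S=55.2159 intr=58.4141 cont=56.2855 V=58.4141[EX]; j=1 S=70.9939 intr=42.6361 cont=40.5075 V=42.6361[EX]; j=2 S=91.2804 intr=22.3496 cont=20.2210 V=22.3496[EX]; j=3 S=117.3639 intr=0.0000 cont=4.5273 V=4.5273[hold]; j=4 S=150.9007 intr=0.0000 cont=0.0000 V=0.0000[hold]; j=5 S=194.0207 intr=0.0000 cont=0.0000 V=0.0000[hold]; j=6 S=249.4622 intr=0.0000 cont=0.0000 V=0.0000[hold]; j=7 S=320.7462 intr=0.0000 cont=0.0000 V=0.0000[hold]  S*(7)=91.2804
k=6: j=0 S=62.6098 intr=51.0202 cont=48.8916 V=51.0202[EX]; j=1 S=80.5006 intr=33.1294 cont=31.0008 V=33.1294[EX]; j=2 S=103.5037 intr=10.1263 cont=12.4106 V=12.4106[hold]; j=3 S=133.0800 intr=0.0000 cont=2.0241 V=2.0241[hold]; j=4 S=171.1077 intr=0.0000 cont=0.0000 V=0.0000[hold]; j=5 S=220.0019 intr=0.0000 cont=0.0000 V=0.0000[hold]; j=6 S=282.8676 intr=0.0000 cont=0.0000 V=0.0000[hold]  S*(6)=80.5006
k=5: j=0 S=70.9939 intr=42.6361 cont=40.5075 V=42.6361[EX]; j=1 S=91.2804 intr=22.3496 cont=21.4412 V=22.3496[EX]; j=2 S=117.3639 intr=0.0000 cont=6.6299 V=6.6299[hold]; j=3 S=150.9007 intr=0.0000 cont=0.9050 V=0.9050[hold]; j=4 S=194.0207 intr=0.0000 cont=0.0000 V=0.0000[hold]; j=5 S=249.4622 intr=0.0000 cont=0.0000 V=0.0000[hold]  S*(5)=91.2804
k=4: j=0 S=80.5006 intr=33.1294 cont=31.0008 V=33.1294[EX]; j=1 S=103.5037 intr=10.1263 cont=13.5338 V=13.5338[hold]; j=2 S=133.0800 intr=0.0000 cont=3.4475 V=3.4475[hold]; j=3 S=171.1077 intr=0.0000 cont=0.4046 V=0.4046[hold]; j=4 S=220.0019 intr=0.0000 cont=0.0000 V=0.0000[hold]  S*(4)=80.5006
k=3: j=0 S=91.2804 intr=22.3496 cont=22.0412 V=22.3496[EX]; j=1 S=117.3639 intr=0.0000 cont=7.8924 V=7.8924[hold]; j=2 S=150.9007 intr=0.0000 cont=1.7575 V=1.7575[hold]; j=3 S=194.0207 intr=0.0000 cont=0.1809 V=0.1809[hold]  S*(3)=91.2804
k=2: j=0 S=103.5037 intr=10.1263 cont=14.2082 V=14.2082[hold]; j=1 S=133.0800 intr=0.0000 cont=4.4674 V=4.4674[hold]; j=2 S=171.1077 intr=0.0000 cont=0.8824 V=0.8824[hold]  S*(2)=-
k=1: j=0 S=117.3639 intr=0.0000 cont=8.7387 V=8.7387[hold]; j=1 S=150.9007 intr=0.0000 cont=2.4687 V=2.4687[hold]  S*(1)=-
k=0: j=0 S=133.0800 intr=0.0000 cont=5.2257 V=5.2257[hold]  S*(0)=-

price = 5.2257
boundary = - - - 91.2804 80.5006 91.2804 80.5006 91.2804 103.5037
tree:
5.2257
8.7387 2.4687
14.2082 4.4674 0.8824
22.3496 7.8924 1.7575 0.1809
33.1294 13.5338 3.4475 0.4046 0.0000
42.6361 22.3496 6.6299 0.9050 0.0000 0.0000
51.0202 33.1294 12.4106 2.0241 0.0000 0.0000 0.0000
58.4141 42.6361 22.3496 4.5273 0.0000 0.0000 0.0000 0.0000
64.9349 51.0202 33.1294 10.1263 0.0000 0.0000 0.0000 0.0000 0.0000
70.6855 58.4141 42.6361 22.3496 0.0000 0.0000 0.0000 0.0000 0.0000 0.0000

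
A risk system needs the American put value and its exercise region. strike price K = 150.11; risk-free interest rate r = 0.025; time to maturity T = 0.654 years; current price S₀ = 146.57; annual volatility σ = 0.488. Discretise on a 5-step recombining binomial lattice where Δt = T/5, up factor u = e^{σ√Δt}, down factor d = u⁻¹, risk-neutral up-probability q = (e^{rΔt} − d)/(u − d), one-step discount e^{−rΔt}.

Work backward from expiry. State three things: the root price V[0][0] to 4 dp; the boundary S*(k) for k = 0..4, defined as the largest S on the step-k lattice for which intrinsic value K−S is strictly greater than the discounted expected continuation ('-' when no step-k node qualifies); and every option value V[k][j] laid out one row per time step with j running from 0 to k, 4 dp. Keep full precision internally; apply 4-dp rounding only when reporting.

price = 24.9159
boundary = - - - 86.3172 102.9785
tree:
24.9159
35.5391 12.8798
48.7767 20.5725 4.1275
63.7928 31.8590 7.7435 0.0000
77.7584 47.1315 14.5273 0.0000 0.0000
89.4645 63.7928 27.2542 0.0000 0.0000 0.0000

Δt=0.13080, u=1.19302, d=0.83821, q=0.46522, disc=e^(-rΔt)=0.99674
k=5 terminal: V=max(K-S,0) → 89.4645 63.7928 27.2542 0.0000 0.0000 0.0000
k=4: j=0 S=72.3516 intr=77.7584 cont=77.2684 V=77.7584[EX]; j=1 S=102.9785 intr=47.1315 cont=46.6414 V=47.1315[EX]; j=2 S=146.5700 intr=3.5400 cont=14.5273 V=14.5273[hold]; j=3 S=208.6141 intr=0.0000 cont=0.0000 V=0.0000[hold]; j=4 S=296.9218 intr=0.0000 cont=0.0000 V=0.0000[hold]  S*(4)=102.9785
k=3: j=0 S=86.3172 intr=63.7928 cont=63.3028 V=63.7928[EX]; j=1 S=122.8558 intr=27.2542 cont=31.8590 V=31.8590[hold]; j=2 S=174.8616 intr=0.0000 cont=7.7435 V=7.7435[hold]; j=3 S=248.8817 intr=0.0000 cont=0.0000 V=0.0000[hold]  S*(3)=86.3172
k=2: j=0 S=102.9785 intr=47.1315 cont=48.7767 V=48.7767[hold]; j=1 S=146.5700 intr=3.5400 cont=20.5725 V=20.5725[hold]; j=2 S=208.6141 intr=0.0000 cont=4.1275 V=4.1275[hold]  S*(2)=-
k=1: j=0 S=122.8558 intr=27.2542 cont=35.5391 V=35.5391[hold]; j=1 S=174.8616 intr=0.0000 cont=12.8798 V=12.8798[hold]  S*(1)=-
k=0: j=0 S=146.5700 intr=3.5400 cont=24.9159 V=24.9159[hold]  S*(0)=-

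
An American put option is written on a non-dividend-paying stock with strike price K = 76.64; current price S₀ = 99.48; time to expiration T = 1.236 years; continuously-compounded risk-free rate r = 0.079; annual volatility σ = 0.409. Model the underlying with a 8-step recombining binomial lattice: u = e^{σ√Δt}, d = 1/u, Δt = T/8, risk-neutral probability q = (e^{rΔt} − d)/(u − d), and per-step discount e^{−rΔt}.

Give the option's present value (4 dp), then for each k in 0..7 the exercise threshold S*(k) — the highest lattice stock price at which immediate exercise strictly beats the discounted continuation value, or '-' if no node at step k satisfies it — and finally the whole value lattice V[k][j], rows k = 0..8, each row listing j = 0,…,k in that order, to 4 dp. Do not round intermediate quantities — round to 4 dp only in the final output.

price = 5.0069
boundary = - - - - 52.2951 44.5289 52.2951 61.4157
tree:
5.0069
7.7682 2.3462
11.7480 3.9468 0.7901
17.2292 6.5108 1.4587 0.1355
24.3449 10.4791 2.6701 0.2731 0.0000
32.1111 16.3305 4.8373 0.5506 0.0000 0.0000
38.7239 24.3449 8.6520 1.1102 0.0000 0.0000 0.0000
44.3547 32.1111 15.2243 2.2383 0.0000 0.0000 0.0000 0.0000
49.1493 38.7239 24.3449 4.5129 0.0000 0.0000 0.0000 0.0000 0.0000

Δt=0.15450, u=1.17441, d=0.85149, q=0.49793, disc=e^(-rΔt)=0.98787
k=8 terminal: V=max(K-S,0) → 49.1493 38.7239 24.3449 4.5129 0.0000 0.0000 0.0000 0.0000 0.0000
k=7: j=0 S=32.2853 intr=44.3547 cont=43.4250 V=44.3547[EX]; j=1 S=44.5289 intr=32.1111 cont=31.1813 V=32.1111[EX]; j=2 S=61.4157 intr=15.2243 cont=14.2945 V=15.2243[EX]; j=3 S=84.7066 intr=0.0000 cont=2.2383 V=2.2383[hold]; j=4 S=116.8300 intr=0.0000 cont=0.0000 V=0.0000[hold]; j=5 S=161.1358 intr=0.0000 cont=0.0000 V=0.0000[hold]; j=6 S=222.2436 intr=0.0000 cont=0.0000 V=0.0000[hold]; j=7 S=306.5256 intr=0.0000 cont=0.0000 V=0.0000[hold]  S*(7)=61.4157
k=6: j=0 S=37.9161 intr=38.7239 cont=37.7942 V=38.7239[EX]; j=1 S=52.2951 intr=24.3449 cont=23.4152 V=24.3449[EX]; j=2 S=72.1271 intr=4.5129 cont=8.6520 V=8.6520[hold]; j=3 S=99.4800 intr=0.0000 cont=1.1102 V=1.1102[hold]; j=4 S=137.2060 intr=0.0000 cont=0.0000 V=0.0000[hold]; j=5 S=189.2390 intr=0.0000 cont=0.0000 V=0.0000[hold]; j=6 S=261.0045 intr=0.0000 cont=0.0000 V=0.0000[hold]  S*(6)=52.2951
k=5: j=0 S=44.5289 intr=32.1111 cont=31.1813 V=32.1111[EX]; j=1 S=61.4157 intr=15.2243 cont=16.3305 V=16.3305[hold]; j=2 S=84.7066 intr=0.0000 cont=4.8373 V=4.8373[hold]; j=3 S=116.8300 intr=0.0000 cont=0.5506 V=0.5506[hold]; j=4 S=161.1358 intr=0.0000 cont=0.0000 V=0.0000[hold]; j=5 S=222.2436 intr=0.0000 cont=0.0000 V=0.0000[hold]  S*(5)=44.5289
k=4: j=0 S=52.2951 intr=24.3449 cont=23.9593 V=24.3449[EX]; j=1 S=72.1271 intr=4.5129 cont=10.4791 V=10.4791[hold]; j=2 S=99.4800 intr=0.0000 cont=2.6701 V=2.6701[hold]; j=3 S=137.2060 intr=0.0000 cont=0.2731 V=0.2731[hold]; j=4 S=189.2390 intr=0.0000 cont=0.0000 V=0.0000[hold]  S*(4)=52.2951
k=3: j=0 S=61.4157 intr=15.2243 cont=17.2292 V=17.2292[hold]; j=1 S=84.7066 intr=0.0000 cont=6.5108 V=6.5108[hold]; j=2 S=116.8300 intr=0.0000 cont=1.4587 V=1.4587[hold]; j=3 S=161.1358 intr=0.0000 cont=0.1355 V=0.1355[hold]  S*(3)=-
k=2: j=0 S=72.1271 intr=4.5129 cont=11.7480 V=11.7480[hold]; j=1 S=99.4800 intr=0.0000 cont=3.9468 V=3.9468[hold]; j=2 S=137.2060 intr=0.0000 cont=0.7901 V=0.7901[hold]  S*(2)=-
k=1: j=0 S=84.7066 intr=0.0000 cont=7.7682 V=7.7682[hold]; j=1 S=116.8300 intr=0.0000 cont=2.3462 V=2.3462[hold]  S*(1)=-
k=0: j=0 S=99.4800 intr=0.0000 cont=5.0069 V=5.0069[hold]  S*(0)=-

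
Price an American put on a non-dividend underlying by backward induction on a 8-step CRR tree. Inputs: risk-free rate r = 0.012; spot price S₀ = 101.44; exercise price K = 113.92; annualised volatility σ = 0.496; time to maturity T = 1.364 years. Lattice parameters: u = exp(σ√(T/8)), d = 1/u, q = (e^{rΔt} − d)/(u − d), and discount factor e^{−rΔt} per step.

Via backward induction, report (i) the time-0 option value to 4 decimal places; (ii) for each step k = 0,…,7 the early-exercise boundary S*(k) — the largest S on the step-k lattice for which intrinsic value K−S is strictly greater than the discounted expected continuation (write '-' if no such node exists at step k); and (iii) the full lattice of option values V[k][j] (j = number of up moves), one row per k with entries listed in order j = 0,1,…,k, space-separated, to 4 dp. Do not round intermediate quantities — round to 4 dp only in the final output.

price = 30.7163
boundary = - - - - 44.7120 54.8744 67.3467 82.6538
tree:
30.7163
39.4457 20.3542
49.1869 27.9058 11.3620
59.3696 37.1596 16.9000 4.7515
69.2080 47.8027 24.5245 7.8044 1.1006
77.4885 59.0456 34.4940 12.6427 2.0196 0.0000
84.2354 69.2080 46.5733 20.1192 3.7061 0.0000 0.0000
89.7328 77.4885 59.0456 31.2662 6.8009 0.0000 0.0000 0.0000
94.2122 84.2354 69.2080 46.5733 12.4800 0.0000 0.0000 0.0000 0.0000

params: Δt=0.17050 u=1.22729 d=0.81480 q=0.45394 e^(-rΔt)=0.99796
t_8 payoffs: 94.2122 84.2354 69.2080 46.5733 12.4800 0.0000 0.0000 0.0000 0.0000
t_7: node(7,0) S=24.1872 payoff=89.7328 vs cont=89.5000 → 89.7328 [stop]  node(7,1) S=36.4315 payoff=77.4885 vs cont=77.2556 → 77.4885 [stop]  node(7,2) S=54.8744 payoff=59.0456 vs cont=58.8127 → 59.0456 [stop]  node(7,3) S=82.6538 payoff=31.2662 vs cont=31.0333 → 31.2662 [stop]  node(7,4) S=124.4961 payoff=0.0000 vs cont=6.8009 → 6.8009 [wait]  node(7,5) S=187.5203 payoff=0.0000 vs cont=0.0000 → 0.0000 [wait]  node(7,6) S=282.4496 payoff=0.0000 vs cont=0.0000 → 0.0000 [wait]  node(7,7) S=425.4355 payoff=0.0000 vs cont=0.0000 → 0.0000 [wait]  ⇒ S*(7)=82.6538
t_6: node(6,0) S=29.6846 payoff=84.2354 vs cont=84.0026 → 84.2354 [stop]  node(6,1) S=44.7120 payoff=69.2080 vs cont=68.9752 → 69.2080 [stop]  node(6,2) S=67.3467 payoff=46.5733 vs cont=46.3404 → 46.5733 [stop]  node(6,3) S=101.4400 payoff=12.4800 vs cont=20.1192 → 20.1192 [wait]  node(6,4) S=152.7925 payoff=0.0000 vs cont=3.7061 → 3.7061 [wait]  node(6,5) S=230.1414 payoff=0.0000 vs cont=0.0000 → 0.0000 [wait]  node(6,6) S=346.6470 payoff=0.0000 vs cont=0.0000 → 0.0000 [wait]  ⇒ S*(6)=67.3467
t_5: node(5,0) S=36.4315 payoff=77.4885 vs cont=77.2556 → 77.4885 [stop]  node(5,1) S=54.8744 payoff=59.0456 vs cont=58.8127 → 59.0456 [stop]  node(5,2) S=82.6538 payoff=31.2662 vs cont=34.4940 → 34.4940 [wait]  node(5,3) S=124.4961 payoff=0.0000 vs cont=12.6427 → 12.6427 [wait]  node(5,4) S=187.5203 payoff=0.0000 vs cont=2.0196 → 2.0196 [wait]  node(5,5) S=282.4496 payoff=0.0000 vs cont=0.0000 → 0.0000 [wait]  ⇒ S*(5)=54.8744
t_4: node(4,0) S=44.7120 payoff=69.2080 vs cont=68.9752 → 69.2080 [stop]  node(4,1) S=67.3467 payoff=46.5733 vs cont=47.8027 → 47.8027 [wait]  node(4,2) S=101.4400 payoff=12.4800 vs cont=24.5245 → 24.5245 [wait]  node(4,3) S=152.7925 payoff=0.0000 vs cont=7.8044 → 7.8044 [wait]  node(4,4) S=230.1414 payoff=0.0000 vs cont=1.1006 → 1.1006 [wait]  ⇒ S*(4)=44.7120
t_3: node(3,0) S=54.8744 payoff=59.0456 vs cont=59.3696 → 59.3696 [wait]  node(3,1) S=82.6538 payoff=31.2662 vs cont=37.1596 → 37.1596 [wait]  node(3,2) S=124.4961 payoff=0.0000 vs cont=16.9000 → 16.9000 [wait]  node(3,3) S=187.5203 payoff=0.0000 vs cont=4.7515 → 4.7515 [wait]  ⇒ S*(3)=-
t_2: node(2,0) S=67.3467 payoff=46.5733 vs cont=49.1869 → 49.1869 [wait]  node(2,1) S=101.4400 payoff=12.4800 vs cont=27.9058 → 27.9058 [wait]  node(2,2) S=152.7925 payoff=0.0000 vs cont=11.3620 → 11.3620 [wait]  ⇒ S*(2)=-
t_1: node(1,0) S=82.6538 payoff=31.2662 vs cont=39.4457 → 39.4457 [wait]  node(1,1) S=124.4961 payoff=0.0000 vs cont=20.3542 → 20.3542 [wait]  ⇒ S*(1)=-
t_0: node(0,0) S=101.4400 payoff=12.4800 vs cont=30.7163 → 30.7163 [wait]  ⇒ S*(0)=-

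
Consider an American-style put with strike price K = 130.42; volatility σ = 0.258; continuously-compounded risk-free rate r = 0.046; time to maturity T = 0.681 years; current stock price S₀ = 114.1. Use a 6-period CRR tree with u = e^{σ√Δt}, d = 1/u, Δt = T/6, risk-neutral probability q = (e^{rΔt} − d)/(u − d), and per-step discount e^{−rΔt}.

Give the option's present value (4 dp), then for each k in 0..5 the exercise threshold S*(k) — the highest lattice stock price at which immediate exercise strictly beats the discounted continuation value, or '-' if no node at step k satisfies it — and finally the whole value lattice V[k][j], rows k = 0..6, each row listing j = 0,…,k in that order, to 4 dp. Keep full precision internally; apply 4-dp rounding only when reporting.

price = 18.5512
boundary = - - 95.8933 104.6013 95.8933 104.6013
tree:
18.5512
25.8614 11.6723
34.5267 17.7474 5.9171
42.5097 25.8187 10.1242 1.9093
49.8282 34.5267 16.6640 3.9038 0.0000
56.5374 42.5097 25.8187 7.9818 0.0000 0.0000
62.6881 49.8282 34.5267 16.3200 0.0000 0.0000 0.0000

params: Δt=0.11350 u=1.09081 d=0.91675 q=0.50836 e^(-rΔt)=0.99479
t_6 payoffs: 62.6881 49.8282 34.5267 16.3200 0.0000 0.0000 0.0000
t_5: node(5,0) S=73.8826 payoff=56.5374 vs cont=55.8583 → 56.5374 [stop]  node(5,1) S=87.9103 payoff=42.5097 vs cont=41.8306 → 42.5097 [stop]  node(5,2) S=104.6013 payoff=25.8187 vs cont=25.1396 → 25.8187 [stop]  node(5,3) S=124.4613 payoff=5.9587 vs cont=7.9818 → 7.9818 [wait]  node(5,4) S=148.0920 payoff=0.0000 vs cont=0.0000 → 0.0000 [wait]  node(5,5) S=176.2094 payoff=0.0000 vs cont=0.0000 → 0.0000 [wait]  ⇒ S*(5)=104.6013
t_4: node(4,0) S=80.5918 payoff=49.8282 vs cont=49.1491 → 49.8282 [stop]  node(4,1) S=95.8933 payoff=34.5267 vs cont=33.8476 → 34.5267 [stop]  node(4,2) S=114.1000 payoff=16.3200 vs cont=16.6640 → 16.6640 [wait]  node(4,3) S=135.7635 payoff=0.0000 vs cont=3.9038 → 3.9038 [wait]  node(4,4) S=161.5401 payoff=0.0000 vs cont=0.0000 → 0.0000 [wait]  ⇒ S*(4)=95.8933
t_3: node(3,0) S=87.9103 payoff=42.5097 vs cont=41.8306 → 42.5097 [stop]  node(3,1) S=104.6013 payoff=25.8187 vs cont=25.3135 → 25.8187 [stop]  node(3,2) S=124.4613 payoff=5.9587 vs cont=10.1242 → 10.1242 [wait]  node(3,3) S=148.0920 payoff=0.0000 vs cont=1.9093 → 1.9093 [wait]  ⇒ S*(3)=104.6013
t_2: node(2,0) S=95.8933 payoff=34.5267 vs cont=33.8476 → 34.5267 [stop]  node(2,1) S=114.1000 payoff=16.3200 vs cont=17.7474 → 17.7474 [wait]  node(2,2) S=135.7635 payoff=0.0000 vs cont=5.9171 → 5.9171 [wait]  ⇒ S*(2)=95.8933
t_1: node(1,0) S=104.6013 payoff=25.8187 vs cont=25.8614 → 25.8614 [wait]  node(1,1) S=124.4613 payoff=5.9587 vs cont=11.6723 → 11.6723 [wait]  ⇒ S*(1)=-
t_0: node(0,0) S=114.1000 payoff=16.3200 vs cont=18.5512 → 18.5512 [wait]  ⇒ S*(0)=-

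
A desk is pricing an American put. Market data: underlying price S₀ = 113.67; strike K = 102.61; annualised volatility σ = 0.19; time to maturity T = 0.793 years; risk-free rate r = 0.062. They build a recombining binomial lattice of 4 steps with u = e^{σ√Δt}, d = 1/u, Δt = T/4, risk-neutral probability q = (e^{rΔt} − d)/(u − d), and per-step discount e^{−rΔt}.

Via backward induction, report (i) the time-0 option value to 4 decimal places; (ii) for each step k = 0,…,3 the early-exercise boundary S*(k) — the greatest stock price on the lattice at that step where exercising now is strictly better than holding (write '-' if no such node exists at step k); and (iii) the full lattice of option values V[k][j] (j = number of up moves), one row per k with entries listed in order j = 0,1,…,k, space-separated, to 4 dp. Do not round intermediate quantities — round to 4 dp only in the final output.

price = 2.1916
boundary = - - - 88.1910
tree:
2.1916
4.2424 0.5754
7.9833 1.2998 0.0000
14.4190 2.9363 0.0000 0.0000
21.5729 6.6335 0.0000 0.0000 0.0000

Δt=0.19825, u=1.08828, d=0.91888, q=0.55187, disc=e^(-rΔt)=0.98778
k=4 terminal: V=max(K-S,0) → 21.5729 6.6335 0.0000 0.0000 0.0000
k=3: j=0 S=88.1910 intr=14.4190 cont=13.1654 V=14.4190[EX]; j=1 S=104.4493 intr=0.0000 cont=2.9363 V=2.9363[hold]; j=2 S=123.7047 intr=0.0000 cont=0.0000 V=0.0000[hold]; j=3 S=146.5100 intr=0.0000 cont=0.0000 V=0.0000[hold]  S*(3)=88.1910
k=2: j=0 S=95.9765 intr=6.6335 cont=7.9833 V=7.9833[hold]; j=1 S=113.6700 intr=0.0000 cont=1.2998 V=1.2998[hold]; j=2 S=134.6253 intr=0.0000 cont=0.0000 V=0.0000[hold]  S*(2)=-
k=1: j=0 S=104.4493 intr=0.0000 cont=4.2424 V=4.2424[hold]; j=1 S=123.7047 intr=0.0000 cont=0.5754 V=0.5754[hold]  S*(1)=-
k=0: j=0 S=113.6700 intr=0.0000 cont=2.1916 V=2.1916[hold]  S*(0)=-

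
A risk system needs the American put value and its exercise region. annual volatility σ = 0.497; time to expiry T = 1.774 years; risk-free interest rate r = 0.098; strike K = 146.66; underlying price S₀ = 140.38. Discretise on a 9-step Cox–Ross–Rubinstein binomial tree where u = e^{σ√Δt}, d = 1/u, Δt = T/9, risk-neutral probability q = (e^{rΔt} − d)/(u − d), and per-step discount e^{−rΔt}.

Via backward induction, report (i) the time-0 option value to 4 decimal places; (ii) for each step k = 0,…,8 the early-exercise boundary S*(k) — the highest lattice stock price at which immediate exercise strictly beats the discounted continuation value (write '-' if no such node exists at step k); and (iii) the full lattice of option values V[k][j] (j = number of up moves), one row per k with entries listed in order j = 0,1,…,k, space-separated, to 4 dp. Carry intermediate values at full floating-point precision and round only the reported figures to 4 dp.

price = 30.3160
boundary = - - - 72.4134 90.2916 72.4134 90.2916 72.4134 90.2916
tree:
30.3160
42.0580 19.2503
56.7323 28.3952 10.4582
74.2466 40.6861 16.6790 4.3721
88.5849 56.3684 25.9149 7.6891 1.0790
100.0841 74.2466 38.9912 13.2787 2.1524 0.0000
109.3064 88.5849 56.3684 22.3805 4.2934 0.0000 0.0000
116.7027 100.0841 74.2466 36.4508 8.5641 0.0000 0.0000 0.0000
122.6344 109.3064 88.5849 56.3684 17.0831 0.0000 0.0000 0.0000 0.0000
127.3916 116.7027 100.0841 74.2466 34.0761 0.0000 0.0000 0.0000 0.0000 0.0000

Δt=0.19711, u=1.24689, d=0.80199, q=0.48890, disc=e^(-rΔt)=0.98087
k=9 terminal: V=max(K-S,0) → 127.3916 116.7027 100.0841 74.2466 34.0761 0.0000 0.0000 0.0000 0.0000 0.0000
k=8: j=0 S=24.0256 intr=122.6344 cont=119.8286 V=122.6344[EX]; j=1 S=37.3536 intr=109.3064 cont=106.5006 V=109.3064[EX]; j=2 S=58.0751 intr=88.5849 cont=85.7791 V=88.5849[EX]; j=3 S=90.2916 intr=56.3684 cont=53.5625 V=56.3684[EX]; j=4 S=140.3800 intr=6.2800 cont=17.0831 V=17.0831[hold]; j=5 S=218.2544 intr=0.0000 cont=0.0000 V=0.0000[hold]; j=6 S=339.3287 intr=0.0000 cont=0.0000 V=0.0000[hold]; j=7 S=527.5678 intr=0.0000 cont=0.0000 V=0.0000[hold]; j=8 S=820.2307 intr=0.0000 cont=0.0000 V=0.0000[hold]  S*(8)=90.2916
k=7: j=0 S=29.9573 intr=116.7027 cont=113.8968 V=116.7027[EX]; j=1 S=46.5759 intr=100.0841 cont=97.2783 V=100.0841[EX]; j=2 S=72.4134 intr=74.2466 cont=71.4408 V=74.2466[EX]; j=3 S=112.5839 intr=34.0761 cont=36.4508 V=36.4508[hold]; j=4 S=175.0387 intr=0.0000 cont=8.5641 V=8.5641[hold]; j=5 S=272.1396 intr=0.0000 cont=0.0000 V=0.0000[hold]; j=6 S=423.1063 intr=0.0000 cont=0.0000 V=0.0000[hold]; j=7 S=657.8201 intr=0.0000 cont=0.0000 V=0.0000[hold]  S*(7)=72.4134
k=6: j=0 S=37.3536 intr=109.3064 cont=106.5006 V=109.3064[EX]; j=1 S=58.0751 intr=88.5849 cont=85.7791 V=88.5849[EX]; j=2 S=90.2916 intr=56.3684 cont=54.7013 V=56.3684[EX]; j=3 S=140.3800 intr=6.2800 cont=22.3805 V=22.3805[hold]; j=4 S=218.2544 intr=0.0000 cont=4.2934 V=4.2934[hold]; j=5 S=339.3287 intr=0.0000 cont=0.0000 V=0.0000[hold]; j=6 S=527.5678 intr=0.0000 cont=0.0000 V=0.0000[hold]  S*(6)=90.2916
k=5: j=0 S=46.5759 intr=100.0841 cont=97.2783 V=100.0841[EX]; j=1 S=72.4134 intr=74.2466 cont=71.4408 V=74.2466[EX]; j=2 S=112.5839 intr=34.0761 cont=38.9912 V=38.9912[hold]; j=3 S=175.0387 intr=0.0000 cont=13.2787 V=13.2787[hold]; j=4 S=272.1396 intr=0.0000 cont=2.1524 V=2.1524[hold]; j=5 S=423.1063 intr=0.0000 cont=0.0000 V=0.0000[hold]  S*(5)=72.4134
k=4: j=0 S=58.0751 intr=88.5849 cont=85.7791 V=88.5849[EX]; j=1 S=90.2916 intr=56.3684 cont=55.9196 V=56.3684[EX]; j=2 S=140.3800 intr=6.2800 cont=25.9149 V=25.9149[hold]; j=3 S=218.2544 intr=0.0000 cont=7.6891 V=7.6891[hold]; j=4 S=339.3287 intr=0.0000 cont=1.0790 V=1.0790[hold]  S*(4)=90.2916
k=3: j=0 S=72.4134 intr=74.2466 cont=71.4408 V=74.2466[EX]; j=1 S=112.5839 intr=34.0761 cont=40.6861 V=40.6861[hold]; j=2 S=175.0387 intr=0.0000 cont=16.6790 V=16.6790[hold]; j=3 S=272.1396 intr=0.0000 cont=4.3721 V=4.3721[hold]  S*(3)=72.4134
k=2: j=0 S=90.2916 intr=56.3684 cont=56.7323 V=56.7323[hold]; j=1 S=140.3800 intr=6.2800 cont=28.3952 V=28.3952[hold]; j=2 S=218.2544 intr=0.0000 cont=10.4582 V=10.4582[hold]  S*(2)=-
k=1: j=0 S=112.5839 intr=34.0761 cont=42.0580 V=42.0580[hold]; j=1 S=175.0387 intr=0.0000 cont=19.2503 V=19.2503[hold]  S*(1)=-
k=0: j=0 S=140.3800 intr=6.2800 cont=30.3160 V=30.3160[hold]  S*(0)=-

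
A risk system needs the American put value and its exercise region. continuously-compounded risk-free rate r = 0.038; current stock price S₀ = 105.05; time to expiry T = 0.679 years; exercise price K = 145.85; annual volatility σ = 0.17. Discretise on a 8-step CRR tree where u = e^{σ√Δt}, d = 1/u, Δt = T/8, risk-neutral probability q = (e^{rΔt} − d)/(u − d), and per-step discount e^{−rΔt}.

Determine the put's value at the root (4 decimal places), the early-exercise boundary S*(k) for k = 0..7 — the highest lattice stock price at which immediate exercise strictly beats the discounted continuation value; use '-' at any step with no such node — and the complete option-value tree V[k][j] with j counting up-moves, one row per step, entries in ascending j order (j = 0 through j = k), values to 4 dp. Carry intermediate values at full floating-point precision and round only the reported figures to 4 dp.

Δt=0.08488  u=1.05077  d=0.95168  q=0.52022  discount=0.99678
step 8 (expiry): payoffs max(K−S,0) = 75.1657 67.8057 59.6793 50.7068 40.8000 29.8617 17.7844 4.4495 0.0000
step 7: (k=7,j=0): S=74.2732, (K−S)⁺=71.5768, hold=71.1072 ⇒ V=71.5768 exercise | (k=7,j=1): S=82.0069, (K−S)⁺=63.8431, hold=63.3735 ⇒ V=63.8431 exercise | (k=7,j=2): S=90.5459, (K−S)⁺=55.3041, hold=54.8345 ⇒ V=55.3041 exercise | (k=7,j=3): S=99.9740, (K−S)⁺=45.8760, hold=45.4064 ⇒ V=45.8760 exercise | (k=7,j=4): S=110.3838, (K−S)⁺=35.4662, hold=34.9966 ⇒ V=35.4662 exercise | (k=7,j=5): S=121.8775, (K−S)⁺=23.9725, hold=23.5029 ⇒ V=23.9725 exercise | (k=7,j=6): S=134.5680, (K−S)⁺=11.2820, hold=10.8124 ⇒ V=11.2820 exercise | (k=7,j=7): S=148.5799, (K−S)⁺=0.0000, hold=2.1279 ⇒ V=2.1279 continue  boundary S*=134.5680
step 6: (k=6,j=0): S=78.0443, (K−S)⁺=67.8057, hold=67.3361 ⇒ V=67.8057 exercise | (k=6,j=1): S=86.1707, (K−S)⁺=59.6793, hold=59.2097 ⇒ V=59.6793 exercise | (k=6,j=2): S=95.1432, (K−S)⁺=50.7068, hold=50.2372 ⇒ V=50.7068 exercise | (k=6,j=3): S=105.0500, (K−S)⁺=40.8000, hold=40.3304 ⇒ V=40.8000 exercise | (k=6,j=4): S=115.9883, (K−S)⁺=29.8617, hold=29.3920 ⇒ V=29.8617 exercise | (k=6,j=5): S=128.0656, (K−S)⁺=17.7844, hold=17.3147 ⇒ V=17.7844 exercise | (k=6,j=6): S=141.4005, (K−S)⁺=4.4495, hold=6.4989 ⇒ V=6.4989 continue  boundary S*=128.0656
step 5: (k=5,j=0): S=82.0069, (K−S)⁺=63.8431, hold=63.3735 ⇒ V=63.8431 exercise | (k=5,j=1): S=90.5459, (K−S)⁺=55.3041, hold=54.8345 ⇒ V=55.3041 exercise | (k=5,j=2): S=99.9740, (K−S)⁺=45.8760, hold=45.4064 ⇒ V=45.8760 exercise | (k=5,j=3): S=110.3838, (K−S)⁺=35.4662, hold=34.9966 ⇒ V=35.4662 exercise | (k=5,j=4): S=121.8775, (K−S)⁺=23.9725, hold=23.5029 ⇒ V=23.9725 exercise | (k=5,j=5): S=134.5680, (K−S)⁺=11.2820, hold=11.8750 ⇒ V=11.8750 continue  boundary S*=121.8775
step 4: (k=4,j=0): S=86.1707, (K−S)⁺=59.6793, hold=59.2097 ⇒ V=59.6793 exercise | (k=4,j=1): S=95.1432, (K−S)⁺=50.7068, hold=50.2372 ⇒ V=50.7068 exercise | (k=4,j=2): S=105.0500, (K−S)⁺=40.8000, hold=40.3304 ⇒ V=40.8000 exercise | (k=4,j=3): S=115.9883, (K−S)⁺=29.8617, hold=29.3920 ⇒ V=29.8617 exercise | (k=4,j=4): S=128.0656, (K−S)⁺=17.7844, hold=17.6222 ⇒ V=17.7844 exercise  boundary S*=128.0656
step 3: (k=3,j=0): S=90.5459, (K−S)⁺=55.3041, hold=54.8345 ⇒ V=55.3041 exercise | (k=3,j=1): S=99.9740, (K−S)⁺=45.8760, hold=45.4064 ⇒ V=45.8760 exercise | (k=3,j=2): S=110.3838, (K−S)⁺=35.4662, hold=34.9966 ⇒ V=35.4662 exercise | (k=3,j=3): S=121.8775, (K−S)⁺=23.9725, hold=23.5029 ⇒ V=23.9725 exercise  boundary S*=121.8775
step 2: (k=2,j=0): S=95.1432, (K−S)⁺=50.7068, hold=50.2372 ⇒ V=50.7068 exercise | (k=2,j=1): S=105.0500, (K−S)⁺=40.8000, hold=40.3304 ⇒ V=40.8000 exercise | (k=2,j=2): S=115.9883, (K−S)⁺=29.8617, hold=29.3920 ⇒ V=29.8617 exercise  boundary S*=115.9883
step 1: (k=1,j=0): S=99.9740, (K−S)⁺=45.8760, hold=45.4064 ⇒ V=45.8760 exercise | (k=1,j=1): S=110.3838, (K−S)⁺=35.4662, hold=34.9966 ⇒ V=35.4662 exercise  boundary S*=110.3838
step 0: (k=0,j=0): S=105.0500, (K−S)⁺=40.8000, hold=40.3304 ⇒ V=40.8000 exercise  boundary S*=105.0500

price = 40.8000
boundary = 105.0500 110.3838 115.9883 121.8775 128.0656 121.8775 128.0656 134.5680
tree:
40.8000
45.8760 35.4662
50.7068 40.8000 29.8617
55.3041 45.8760 35.4662 23.9725
59.6793 50.7068 40.8000 29.8617 17.7844
63.8431 55.3041 45.8760 35.4662 23.9725 11.8750
67.8057 59.6793 50.7068 40.8000 29.8617 17.7844 6.4989
71.5768 63.8431 55.3041 45.8760 35.4662 23.9725 11.2820 2.1279
75.1657 67.8057 59.6793 50.7068 40.8000 29.8617 17.7844 4.4495 0.0000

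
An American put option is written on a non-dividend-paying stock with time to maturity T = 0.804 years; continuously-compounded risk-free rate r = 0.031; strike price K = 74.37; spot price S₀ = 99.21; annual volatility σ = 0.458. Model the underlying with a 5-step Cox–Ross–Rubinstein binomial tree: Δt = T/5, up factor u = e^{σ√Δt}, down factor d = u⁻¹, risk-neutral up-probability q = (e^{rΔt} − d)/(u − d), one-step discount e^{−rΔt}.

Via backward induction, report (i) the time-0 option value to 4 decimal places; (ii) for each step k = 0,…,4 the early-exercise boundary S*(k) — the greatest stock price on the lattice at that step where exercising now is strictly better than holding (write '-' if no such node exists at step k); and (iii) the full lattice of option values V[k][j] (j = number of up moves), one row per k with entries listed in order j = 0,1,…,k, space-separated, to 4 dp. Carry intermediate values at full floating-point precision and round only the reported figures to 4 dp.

Δt=0.16080  u=1.20160  d=0.83222  q=0.46774  discount=0.99503
step 5 (expiry): payoffs max(K−S,0) = 34.7651 17.1864 0.0000 0.0000 0.0000 0.0000
step 4: (k=4,j=0): S=47.5894, (K−S)⁺=26.7806, hold=26.4108 ⇒ V=26.7806 exercise | (k=4,j=1): S=68.7120, (K−S)⁺=5.6580, hold=9.1021 ⇒ V=9.1021 continue | (k=4,j=2): S=99.2100, (K−S)⁺=0.0000, hold=0.0000 ⇒ V=0.0000 continue | (k=4,j=3): S=143.2446, (K−S)⁺=0.0000, hold=0.0000 ⇒ V=0.0000 continue | (k=4,j=4): S=206.8241, (K−S)⁺=0.0000, hold=0.0000 ⇒ V=0.0000 continue  boundary S*=47.5894
step 3: (k=3,j=0): S=57.1836, (K−S)⁺=17.1864, hold=18.4196 ⇒ V=18.4196 continue | (k=3,j=1): S=82.5646, (K−S)⁺=0.0000, hold=4.8206 ⇒ V=4.8206 continue | (k=3,j=2): S=119.2111, (K−S)⁺=0.0000, hold=0.0000 ⇒ V=0.0000 continue | (k=3,j=3): S=172.1233, (K−S)⁺=0.0000, hold=0.0000 ⇒ V=0.0000 continue  boundary S*=-
step 2: (k=2,j=0): S=68.7120, (K−S)⁺=5.6580, hold=11.9988 ⇒ V=11.9988 continue | (k=2,j=1): S=99.2100, (K−S)⁺=0.0000, hold=2.5530 ⇒ V=2.5530 continue | (k=2,j=2): S=143.2446, (K−S)⁺=0.0000, hold=0.0000 ⇒ V=0.0000 continue  boundary S*=-
step 1: (k=1,j=0): S=82.5646, (K−S)⁺=0.0000, hold=7.5429 ⇒ V=7.5429 continue | (k=1,j=1): S=119.2111, (K−S)⁺=0.0000, hold=1.3521 ⇒ V=1.3521 continue  boundary S*=-
step 0: (k=0,j=0): S=99.2100, (K−S)⁺=0.0000, hold=4.6241 ⇒ V=4.6241 continue  boundary S*=-

price = 4.6241
boundary = - - - - 47.5894
tree:
4.6241
7.5429 1.3521
11.9988 2.5530 0.0000
18.4196 4.8206 0.0000 0.0000
26.7806 9.1021 0.0000 0.0000 0.0000
34.7651 17.1864 0.0000 0.0000 0.0000 0.0000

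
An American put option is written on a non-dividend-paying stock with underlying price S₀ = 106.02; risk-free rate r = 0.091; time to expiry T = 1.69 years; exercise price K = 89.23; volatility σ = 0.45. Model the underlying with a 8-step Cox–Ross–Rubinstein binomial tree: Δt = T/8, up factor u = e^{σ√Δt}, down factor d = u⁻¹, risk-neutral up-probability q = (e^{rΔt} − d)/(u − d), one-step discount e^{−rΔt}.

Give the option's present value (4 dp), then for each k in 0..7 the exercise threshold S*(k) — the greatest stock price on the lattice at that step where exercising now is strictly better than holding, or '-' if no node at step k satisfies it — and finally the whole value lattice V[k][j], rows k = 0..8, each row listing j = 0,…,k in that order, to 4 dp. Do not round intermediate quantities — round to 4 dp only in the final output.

Δt=0.21125, u=1.22977, d=0.81316, q=0.49507, disc=e^(-rΔt)=0.98096
k=8 terminal: V=max(K-S,0) → 68.9629 58.5793 42.8758 19.1267 0.0000 0.0000 0.0000 0.0000 0.0000
k=7: j=0 S=24.9239 intr=64.3061 cont=62.6072 V=64.3061[EX]; j=1 S=37.6934 intr=51.5366 cont=49.8377 V=51.5366[EX]; j=2 S=57.0051 intr=32.2249 cont=30.5259 V=32.2249[EX]; j=3 S=86.2111 intr=3.0189 cont=9.4738 V=9.4738[hold]; j=4 S=130.3804 intr=0.0000 cont=0.0000 V=0.0000[hold]; j=5 S=197.1794 intr=0.0000 cont=0.0000 V=0.0000[hold]; j=6 S=298.2021 intr=0.0000 cont=0.0000 V=0.0000[hold]; j=7 S=450.9827 intr=0.0000 cont=0.0000 V=0.0000[hold]  S*(7)=57.0051
k=6: j=0 S=30.6507 intr=58.5793 cont=56.8804 V=58.5793[EX]; j=1 S=46.3542 intr=42.8758 cont=41.1768 V=42.8758[EX]; j=2 S=70.1033 intr=19.1267 cont=20.5625 V=20.5625[hold]; j=3 S=106.0200 intr=0.0000 cont=4.6926 V=4.6926[hold]; j=4 S=160.3382 intr=0.0000 cont=0.0000 V=0.0000[hold]; j=5 S=242.4857 intr=0.0000 cont=0.0000 V=0.0000[hold]; j=6 S=366.7206 intr=0.0000 cont=0.0000 V=0.0000[hold]  S*(6)=46.3542
k=5: j=0 S=37.6934 intr=51.5366 cont=49.8377 V=51.5366[EX]; j=1 S=57.0051 intr=32.2249 cont=31.2232 V=32.2249[EX]; j=2 S=86.2111 intr=3.0189 cont=12.4639 V=12.4639[hold]; j=3 S=130.3804 intr=0.0000 cont=2.3243 V=2.3243[hold]; j=4 S=197.1794 intr=0.0000 cont=0.0000 V=0.0000[hold]; j=5 S=298.2021 intr=0.0000 cont=0.0000 V=0.0000[hold]  S*(5)=57.0051
k=4: j=0 S=46.3542 intr=42.8758 cont=41.1768 V=42.8758[EX]; j=1 S=70.1033 intr=19.1267 cont=22.0146 V=22.0146[hold]; j=2 S=106.0200 intr=0.0000 cont=7.3024 V=7.3024[hold]; j=3 S=160.3382 intr=0.0000 cont=1.1513 V=1.1513[hold]; j=4 S=242.4857 intr=0.0000 cont=0.0000 V=0.0000[hold]  S*(4)=46.3542
k=3: j=0 S=57.0051 intr=32.2249 cont=31.9284 V=32.2249[EX]; j=1 S=86.2111 intr=3.0189 cont=14.4506 V=14.4506[hold]; j=2 S=130.3804 intr=0.0000 cont=4.1761 V=4.1761[hold]; j=3 S=197.1794 intr=0.0000 cont=0.5703 V=0.5703[hold]  S*(3)=57.0051
k=2: j=0 S=70.1033 intr=19.1267 cont=22.9794 V=22.9794[hold]; j=1 S=106.0200 intr=0.0000 cont=9.1858 V=9.1858[hold]; j=2 S=160.3382 intr=0.0000 cont=2.3455 V=2.3455[hold]  S*(2)=-
k=1: j=0 S=86.2111 intr=3.0189 cont=15.8432 V=15.8432[hold]; j=1 S=130.3804 intr=0.0000 cont=5.6890 V=5.6890[hold]  S*(1)=-
k=0: j=0 S=106.0200 intr=0.0000 cont=10.6102 V=10.6102[hold]  S*(0)=-

price = 10.6102
boundary = - - - 57.0051 46.3542 57.0051 46.3542 57.0051
tree:
10.6102
15.8432 5.6890
22.9794 9.1858 2.3455
32.2249 14.4506 4.1761 0.5703
42.8758 22.0146 7.3024 1.1513 0.0000
51.5366 32.2249 12.4639 2.3243 0.0000 0.0000
58.5793 42.8758 20.5625 4.6926 0.0000 0.0000 0.0000
64.3061 51.5366 32.2249 9.4738 0.0000 0.0000 0.0000 0.0000
68.9629 58.5793 42.8758 19.1267 0.0000 0.0000 0.0000 0.0000 0.0000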